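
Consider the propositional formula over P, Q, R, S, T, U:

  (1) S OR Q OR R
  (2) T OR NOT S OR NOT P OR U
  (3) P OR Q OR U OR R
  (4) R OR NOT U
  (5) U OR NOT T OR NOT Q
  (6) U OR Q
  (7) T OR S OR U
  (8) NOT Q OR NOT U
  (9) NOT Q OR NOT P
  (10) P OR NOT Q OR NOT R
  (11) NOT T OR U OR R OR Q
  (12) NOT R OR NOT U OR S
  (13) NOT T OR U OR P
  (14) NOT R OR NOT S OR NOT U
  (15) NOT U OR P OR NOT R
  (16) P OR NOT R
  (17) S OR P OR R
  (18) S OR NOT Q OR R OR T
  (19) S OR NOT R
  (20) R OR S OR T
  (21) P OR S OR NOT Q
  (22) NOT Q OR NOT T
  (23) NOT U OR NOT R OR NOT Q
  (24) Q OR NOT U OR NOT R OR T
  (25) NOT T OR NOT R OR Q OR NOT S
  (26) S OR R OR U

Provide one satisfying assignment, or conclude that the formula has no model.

Suppose R = false.
The clause (NOT U) is unit, so U = false.
The clause (Q) is unit, so Q = true.
The clause (NOT T) is unit, so T = false.
The clause (S) is unit, so S = true.
The clause (NOT P) is unit, so P = false.
All clauses are satisfied.

P: false, Q: true, R: false, S: true, T: false, U: false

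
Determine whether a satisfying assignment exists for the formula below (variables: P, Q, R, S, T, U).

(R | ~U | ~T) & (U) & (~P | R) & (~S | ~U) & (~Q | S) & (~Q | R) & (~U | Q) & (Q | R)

No

From the singleton clause (U), U = 1.
From the singleton clause (~S), S = 0.
From the singleton clause (~Q), Q = 0.
But (Q) is also a unit clause — contradiction.
No assignment satisfies every clause.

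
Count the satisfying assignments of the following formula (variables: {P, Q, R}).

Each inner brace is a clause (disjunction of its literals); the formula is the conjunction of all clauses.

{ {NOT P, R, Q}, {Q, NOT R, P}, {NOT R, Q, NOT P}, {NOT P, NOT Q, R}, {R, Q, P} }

3

There are 2^3 = 8 truth assignments over (P, Q, R).
Check each against the 5 clauses (columns in the order P, Q, R):
  F F F  ✗ fails (R OR Q OR P)
  F F T  ✗ fails (Q OR NOT R OR P)
  F T F  ✓ satisfies all
  F T T  ✓ satisfies all
  T F F  ✗ fails (NOT P OR R OR Q)
  T F T  ✗ fails (NOT R OR Q OR NOT P)
  T T F  ✗ fails (NOT P OR NOT Q OR R)
  T T T  ✓ satisfies all
3 of the 8 rows are models.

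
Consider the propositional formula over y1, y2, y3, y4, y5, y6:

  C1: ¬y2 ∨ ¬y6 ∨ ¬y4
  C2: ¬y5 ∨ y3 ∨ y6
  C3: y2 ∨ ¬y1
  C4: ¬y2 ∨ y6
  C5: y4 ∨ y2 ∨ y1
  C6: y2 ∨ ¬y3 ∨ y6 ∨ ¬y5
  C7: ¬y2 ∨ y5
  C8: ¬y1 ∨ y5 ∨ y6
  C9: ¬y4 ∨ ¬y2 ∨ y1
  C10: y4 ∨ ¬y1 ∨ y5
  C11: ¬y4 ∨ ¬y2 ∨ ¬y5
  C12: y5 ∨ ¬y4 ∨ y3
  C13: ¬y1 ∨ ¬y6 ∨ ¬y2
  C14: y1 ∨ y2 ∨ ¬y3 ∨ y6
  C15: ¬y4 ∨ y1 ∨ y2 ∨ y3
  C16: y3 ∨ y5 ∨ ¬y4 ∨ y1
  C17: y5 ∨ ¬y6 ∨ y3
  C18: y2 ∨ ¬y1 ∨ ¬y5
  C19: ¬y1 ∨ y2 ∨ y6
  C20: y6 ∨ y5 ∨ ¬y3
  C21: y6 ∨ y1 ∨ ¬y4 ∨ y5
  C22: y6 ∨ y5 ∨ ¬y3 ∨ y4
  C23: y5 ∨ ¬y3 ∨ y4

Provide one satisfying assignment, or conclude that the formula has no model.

y1 ↦ False, y2 ↦ False, y3 ↦ True, y4 ↦ True, y5 ↦ True, y6 ↦ True

Case y2 = False:
Unit clause (¬y1) forces y1 = False.
Unit clause (y4) forces y4 = True.
Unit clause (y3) forces y3 = True.
Unit clause (y6) forces y6 = True.
Every clause is now satisfied; y5 is unconstrained.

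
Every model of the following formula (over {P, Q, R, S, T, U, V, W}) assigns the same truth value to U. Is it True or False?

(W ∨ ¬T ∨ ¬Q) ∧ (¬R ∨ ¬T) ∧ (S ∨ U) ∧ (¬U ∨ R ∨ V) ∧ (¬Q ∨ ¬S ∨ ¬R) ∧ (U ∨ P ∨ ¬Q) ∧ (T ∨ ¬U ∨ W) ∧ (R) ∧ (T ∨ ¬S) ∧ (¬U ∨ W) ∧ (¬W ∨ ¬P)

True

Suppose U = False.
The clause (S) is unit, so S = True.
The clause (R) is unit, so R = True.
The clause (¬T) is unit, so T = False.
That conflicts with the unit clause (T).
So every satisfying assignment has U = True.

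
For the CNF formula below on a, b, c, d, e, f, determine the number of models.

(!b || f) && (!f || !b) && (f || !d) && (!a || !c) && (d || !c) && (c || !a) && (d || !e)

6

There are 2^6 = 64 truth assignments over (a, b, c, d, e, f).
Split on d. With d = true, the clauses containing d are satisfied and !d drops from the rest; 4 of the 2^5 = 32 assignments to the other variables satisfy what remains.
With d = false, by the same count on the reduced clause set, 2 assignments work.
(One model: a=F, b=F, c=F, d=F, e=F, f=F.)
Total: 4 + 2 = 6.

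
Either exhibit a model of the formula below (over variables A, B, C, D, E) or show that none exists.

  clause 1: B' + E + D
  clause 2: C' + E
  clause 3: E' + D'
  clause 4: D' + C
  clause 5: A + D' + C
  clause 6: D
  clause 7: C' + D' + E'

UNSATISFIABLE

Unit clause (D) forces D = 1.
Unit clause (E') forces E = 0.
Unit clause (C') forces C = 0.
But (C) is also a unit clause — contradiction.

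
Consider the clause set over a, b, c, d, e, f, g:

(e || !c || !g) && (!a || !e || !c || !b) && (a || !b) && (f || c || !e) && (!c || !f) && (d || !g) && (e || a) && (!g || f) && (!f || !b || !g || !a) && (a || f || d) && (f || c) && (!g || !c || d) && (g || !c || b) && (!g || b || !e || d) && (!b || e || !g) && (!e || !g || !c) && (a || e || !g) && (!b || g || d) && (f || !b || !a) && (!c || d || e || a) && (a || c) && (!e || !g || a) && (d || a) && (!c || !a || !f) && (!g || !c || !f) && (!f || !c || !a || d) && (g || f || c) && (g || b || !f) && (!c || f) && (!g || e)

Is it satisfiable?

Case a = true:
Case c = false:
(f) alone gives f = true.
Case d = true:
Case b = true:
(!g) alone gives g = false.
All clauses hold; e can take either value.
A satisfying assignment: a: true, b: true, c: false, d: true, e: true, f: true, g: false.

Satisfiable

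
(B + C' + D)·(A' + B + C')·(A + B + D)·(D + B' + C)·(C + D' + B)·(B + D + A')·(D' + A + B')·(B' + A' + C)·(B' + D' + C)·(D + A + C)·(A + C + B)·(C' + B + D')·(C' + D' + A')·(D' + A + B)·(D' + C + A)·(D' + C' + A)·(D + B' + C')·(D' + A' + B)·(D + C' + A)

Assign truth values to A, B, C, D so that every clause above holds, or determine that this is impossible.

UNSATISFIABLE

Case B = 1:
Case D = 1:
(A) alone gives A = 1.
(C) alone gives C = 1.
Now (C') is unsatisfied and unit — conflict.
So D must be the other value — set D = 0.
(C) alone gives C = 1.
Now (C') is unsatisfied and unit — conflict.
Neither D = 1 nor D = 0 works.
So B must be the other value — set B = 0.
Case C = 0:
(D') alone gives D = 0.
(A) alone gives A = 1.
Now (A') is unsatisfied and unit — conflict.
So C must be the other value — set C = 1.
(D) alone gives D = 1.
Now (D') is unsatisfied and unit — conflict.
Neither C = 1 nor C = 0 works.
Neither B = 1 nor B = 0 works.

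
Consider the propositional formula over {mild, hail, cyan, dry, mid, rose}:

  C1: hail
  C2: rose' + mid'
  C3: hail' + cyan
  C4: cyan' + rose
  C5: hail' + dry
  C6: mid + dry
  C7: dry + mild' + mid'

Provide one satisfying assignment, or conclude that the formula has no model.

mild: 1; hail: 1; cyan: 1; dry: 1; mid: 0; rose: 1

Unit clause (hail) forces hail = 1.
Unit clause (cyan) forces cyan = 1.
Unit clause (rose) forces rose = 1.
Unit clause (mid') forces mid = 0.
Unit clause (dry) forces dry = 1.
All clauses hold; mild can take either value.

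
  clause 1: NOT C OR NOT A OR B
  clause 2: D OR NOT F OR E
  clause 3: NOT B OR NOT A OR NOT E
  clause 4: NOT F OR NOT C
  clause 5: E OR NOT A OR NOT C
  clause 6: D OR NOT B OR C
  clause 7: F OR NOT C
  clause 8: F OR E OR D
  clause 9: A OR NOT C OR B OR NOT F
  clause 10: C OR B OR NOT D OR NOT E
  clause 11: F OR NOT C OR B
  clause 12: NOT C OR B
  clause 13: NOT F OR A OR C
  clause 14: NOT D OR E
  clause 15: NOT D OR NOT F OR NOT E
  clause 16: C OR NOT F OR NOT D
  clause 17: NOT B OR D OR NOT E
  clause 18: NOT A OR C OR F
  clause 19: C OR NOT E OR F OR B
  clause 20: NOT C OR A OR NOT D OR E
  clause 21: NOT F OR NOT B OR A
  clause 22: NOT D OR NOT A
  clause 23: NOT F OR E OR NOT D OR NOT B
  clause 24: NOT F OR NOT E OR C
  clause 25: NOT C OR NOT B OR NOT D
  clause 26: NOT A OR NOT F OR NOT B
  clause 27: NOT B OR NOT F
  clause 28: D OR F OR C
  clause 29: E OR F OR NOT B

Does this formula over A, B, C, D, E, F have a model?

Suppose F = false.
(NOT C) alone gives C = false.
(NOT A) alone gives A = false.
(D) alone gives D = true.
(E) alone gives E = true.
(B) alone gives B = true.
This assignment satisfies each clause.
A satisfying assignment: A ↦ false,  B ↦ true,  C ↦ false,  D ↦ true,  E ↦ true,  F ↦ false.

Satisfiable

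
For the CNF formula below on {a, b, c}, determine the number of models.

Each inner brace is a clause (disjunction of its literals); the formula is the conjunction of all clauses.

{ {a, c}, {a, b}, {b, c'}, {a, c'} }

3

There are 2^3 = 8 truth assignments over (a, b, c).
Check each against the 4 clauses (columns in the order a, b, c):
  F F F  ✗ fails (a + c)
  F F T  ✗ fails (a + b)
  F T F  ✗ fails (a + c)
  F T T  ✗ fails (a + c')
  T F F  ✓ satisfies all
  T F T  ✗ fails (b + c')
  T T F  ✓ satisfies all
  T T T  ✓ satisfies all
3 of the 8 rows are models.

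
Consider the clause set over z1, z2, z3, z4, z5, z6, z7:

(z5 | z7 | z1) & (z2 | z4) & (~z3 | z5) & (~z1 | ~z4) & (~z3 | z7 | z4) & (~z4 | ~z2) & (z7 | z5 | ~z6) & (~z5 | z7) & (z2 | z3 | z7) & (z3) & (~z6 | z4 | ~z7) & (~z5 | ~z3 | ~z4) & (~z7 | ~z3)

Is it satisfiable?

The clause (z3) is unit, so z3 = 1.
The clause (z5) is unit, so z5 = 1.
The clause (z7) is unit, so z7 = 1.
That conflicts with the unit clause (~z7).
No assignment satisfies every clause.

No, unsatisfiable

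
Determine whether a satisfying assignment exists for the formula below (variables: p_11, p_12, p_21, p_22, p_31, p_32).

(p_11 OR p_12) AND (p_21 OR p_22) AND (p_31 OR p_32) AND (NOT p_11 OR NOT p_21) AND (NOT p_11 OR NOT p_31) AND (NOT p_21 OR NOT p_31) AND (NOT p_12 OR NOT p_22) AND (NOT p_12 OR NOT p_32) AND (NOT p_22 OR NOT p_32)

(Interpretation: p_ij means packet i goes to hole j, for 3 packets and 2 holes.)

Case p_11 = true:
From the singleton clause (NOT p_21), p_21 = false.
From the singleton clause (p_22), p_22 = true.
From the singleton clause (NOT p_31), p_31 = false.
From the singleton clause (p_32), p_32 = true.
But (NOT p_32) is also a unit clause — contradiction.
Backtrack on p_11: now try p_11 = false.
From the singleton clause (p_12), p_12 = true.
From the singleton clause (NOT p_22), p_22 = false.
From the singleton clause (p_21), p_21 = true.
From the singleton clause (NOT p_31), p_31 = false.
From the singleton clause (p_32), p_32 = true.
But (NOT p_32) is also a unit clause — contradiction.
Neither p_11 = true nor p_11 = false works.
No assignment satisfies every clause.

Unsatisfiable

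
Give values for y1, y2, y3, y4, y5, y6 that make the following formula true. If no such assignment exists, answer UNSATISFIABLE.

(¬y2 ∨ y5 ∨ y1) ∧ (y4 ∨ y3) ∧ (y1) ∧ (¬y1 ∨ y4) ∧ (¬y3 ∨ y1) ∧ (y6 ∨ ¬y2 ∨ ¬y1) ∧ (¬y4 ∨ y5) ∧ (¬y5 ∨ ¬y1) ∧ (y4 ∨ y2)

UNSATISFIABLE

The clause (y1) is unit, so y1 = True.
The clause (y4) is unit, so y4 = True.
The clause (y5) is unit, so y5 = True.
But (¬y5) is also a unit clause — contradiction.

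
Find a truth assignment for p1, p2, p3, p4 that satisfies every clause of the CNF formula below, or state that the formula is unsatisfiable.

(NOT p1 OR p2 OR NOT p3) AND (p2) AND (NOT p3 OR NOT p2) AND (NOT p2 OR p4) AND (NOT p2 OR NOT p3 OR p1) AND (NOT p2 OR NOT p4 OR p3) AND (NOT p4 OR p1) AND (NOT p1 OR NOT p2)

(p2) alone gives p2 = true.
(NOT p3) alone gives p3 = false.
(p4) alone gives p4 = true.
That conflicts with the unit clause (NOT p4).

UNSATISFIABLE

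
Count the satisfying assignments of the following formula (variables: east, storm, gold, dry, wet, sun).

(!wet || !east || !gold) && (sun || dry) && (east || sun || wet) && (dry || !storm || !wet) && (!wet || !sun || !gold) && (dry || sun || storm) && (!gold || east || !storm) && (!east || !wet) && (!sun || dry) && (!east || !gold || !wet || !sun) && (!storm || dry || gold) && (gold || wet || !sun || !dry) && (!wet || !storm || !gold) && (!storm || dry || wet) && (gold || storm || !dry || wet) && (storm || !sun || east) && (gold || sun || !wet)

7

There are 2^6 = 64 truth assignments over (east, storm, gold, dry, wet, sun).
Split on east. With east = true, the clauses containing east are satisfied and !east drops from the rest; 5 of the 2^5 = 32 assignments to the other variables satisfy what remains.
With east = false, by the same count on the reduced clause set, 2 assignments work.
(One model: east=F, storm=F, gold=T, dry=T, wet=T, sun=F.)
Total: 5 + 2 = 7.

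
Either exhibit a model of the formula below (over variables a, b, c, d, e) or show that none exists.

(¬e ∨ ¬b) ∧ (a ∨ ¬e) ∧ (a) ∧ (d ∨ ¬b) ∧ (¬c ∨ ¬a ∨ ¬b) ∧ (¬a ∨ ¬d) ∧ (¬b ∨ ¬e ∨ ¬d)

a: True, b: False, c: False, d: False, e: True

The clause (a) is unit, so a = True.
The clause (¬d) is unit, so d = False.
The clause (¬b) is unit, so b = False.
All clauses hold; c, e can take either value.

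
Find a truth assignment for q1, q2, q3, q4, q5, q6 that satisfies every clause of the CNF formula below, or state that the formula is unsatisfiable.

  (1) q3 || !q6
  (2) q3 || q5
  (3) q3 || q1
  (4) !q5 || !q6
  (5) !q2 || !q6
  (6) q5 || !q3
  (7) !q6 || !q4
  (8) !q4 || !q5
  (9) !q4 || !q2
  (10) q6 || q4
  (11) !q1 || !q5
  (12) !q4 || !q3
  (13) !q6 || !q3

Try q3 = true.
Unit clause (q5) forces q5 = true.
Unit clause (!q6) forces q6 = false.
Unit clause (!q4) forces q4 = false.
That conflicts with the unit clause (q4).
Undo q3 and try q3 = false.
Unit clause (!q6) forces q6 = false.
Unit clause (q5) forces q5 = true.
Unit clause (q1) forces q1 = true.
That conflicts with the unit clause (!q1).
Both values of q3 lead to a conflict.

UNSATISFIABLE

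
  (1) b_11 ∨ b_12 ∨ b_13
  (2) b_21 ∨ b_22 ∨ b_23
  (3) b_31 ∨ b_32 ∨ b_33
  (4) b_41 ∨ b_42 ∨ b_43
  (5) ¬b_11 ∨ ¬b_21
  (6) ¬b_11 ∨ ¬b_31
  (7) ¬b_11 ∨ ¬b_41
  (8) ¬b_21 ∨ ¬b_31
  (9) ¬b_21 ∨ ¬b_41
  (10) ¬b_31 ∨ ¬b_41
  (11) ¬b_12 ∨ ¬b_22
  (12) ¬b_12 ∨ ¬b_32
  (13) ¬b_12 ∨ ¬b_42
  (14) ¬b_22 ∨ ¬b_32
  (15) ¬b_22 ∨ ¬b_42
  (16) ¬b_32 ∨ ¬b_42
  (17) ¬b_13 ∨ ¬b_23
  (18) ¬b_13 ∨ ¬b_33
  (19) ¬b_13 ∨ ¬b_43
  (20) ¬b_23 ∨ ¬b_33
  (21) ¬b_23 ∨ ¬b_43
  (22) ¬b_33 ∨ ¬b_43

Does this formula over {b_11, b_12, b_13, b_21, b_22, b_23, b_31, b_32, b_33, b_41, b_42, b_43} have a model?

Branch on b_11: set b_11 = False.
Branch on b_12: set b_12 = True.
Unit clause (¬b_22) forces b_22 = False.
Unit clause (¬b_32) forces b_32 = False.
Unit clause (¬b_42) forces b_42 = False.
Branch on b_21: set b_21 = True.
Unit clause (¬b_31) forces b_31 = False.
Unit clause (b_33) forces b_33 = True.
Unit clause (¬b_41) forces b_41 = False.
Unit clause (b_43) forces b_43 = True.
That conflicts with the unit clause (¬b_43).
Undo b_21 and try b_21 = False.
Unit clause (b_23) forces b_23 = True.
Unit clause (¬b_13) forces b_13 = False.
Unit clause (¬b_33) forces b_33 = False.
Unit clause (b_31) forces b_31 = True.
Unit clause (¬b_41) forces b_41 = False.
Unit clause (b_43) forces b_43 = True.
That conflicts with the unit clause (¬b_43).
Either choice for b_21 ends in contradiction.
Undo b_12 and try b_12 = False.
Unit clause (b_13) forces b_13 = True.
Unit clause (¬b_23) forces b_23 = False.
Unit clause (¬b_33) forces b_33 = False.
Unit clause (¬b_43) forces b_43 = False.
Branch on b_21: set b_21 = True.
Unit clause (¬b_31) forces b_31 = False.
Unit clause (b_32) forces b_32 = True.
Unit clause (¬b_41) forces b_41 = False.
Unit clause (b_42) forces b_42 = True.
That conflicts with the unit clause (¬b_42).
Undo b_21 and try b_21 = False.
Unit clause (b_22) forces b_22 = True.
Unit clause (¬b_32) forces b_32 = False.
Unit clause (b_31) forces b_31 = True.
Unit clause (¬b_41) forces b_41 = False.
Unit clause (b_42) forces b_42 = True.
That conflicts with the unit clause (¬b_42).
Either choice for b_21 ends in contradiction.
Either choice for b_12 ends in contradiction.
Undo b_11 and try b_11 = True.
Unit clause (¬b_21) forces b_21 = False.
Unit clause (¬b_31) forces b_31 = False.
Unit clause (¬b_41) forces b_41 = False.
Branch on b_22: set b_22 = True.
Unit clause (¬b_12) forces b_12 = False.
Unit clause (¬b_32) forces b_32 = False.
Unit clause (b_33) forces b_33 = True.
Unit clause (¬b_42) forces b_42 = False.
Unit clause (b_43) forces b_43 = True.
That conflicts with the unit clause (¬b_43).
Undo b_22 and try b_22 = False.
Unit clause (b_23) forces b_23 = True.
Unit clause (¬b_13) forces b_13 = False.
Unit clause (¬b_33) forces b_33 = False.
Unit clause (b_32) forces b_32 = True.
Unit clause (¬b_12) forces b_12 = False.
Unit clause (¬b_42) forces b_42 = False.
Unit clause (b_43) forces b_43 = True.
That conflicts with the unit clause (¬b_43).
Either choice for b_22 ends in contradiction.
Either choice for b_11 ends in contradiction.
No assignment satisfies every clause.

Unsatisfiable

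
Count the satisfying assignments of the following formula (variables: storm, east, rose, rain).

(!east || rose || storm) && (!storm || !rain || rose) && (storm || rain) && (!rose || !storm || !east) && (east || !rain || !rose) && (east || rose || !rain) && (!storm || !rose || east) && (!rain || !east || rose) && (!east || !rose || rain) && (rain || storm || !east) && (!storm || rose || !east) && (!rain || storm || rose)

There are 2^4 = 16 truth assignments over (storm, east, rose, rain).
Check each against the 12 clauses (columns in the order storm, east, rose, rain):
  F F F F  ✗ fails (storm || rain)
  F F F T  ✗ fails (east || rose || !rain)
  F F T F  ✗ fails (storm || rain)
  F F T T  ✗ fails (east || !rain || !rose)
  F T F F  ✗ fails (!east || rose || storm)
  F T F T  ✗ fails (!east || rose || storm)
  F T T F  ✗ fails (storm || rain)
  F T T T  ✓ satisfies all
  T F F F  ✓ satisfies all
  T F F T  ✗ fails (!storm || !rain || rose)
  T F T F  ✗ fails (!storm || !rose || east)
  T F T T  ✗ fails (east || !rain || !rose)
  T T F F  ✗ fails (!storm || rose || !east)
  T T F T  ✗ fails (!storm || !rain || rose)
  T T T F  ✗ fails (!rose || !storm || !east)
  T T T T  ✗ fails (!rose || !storm || !east)
2 of the 16 rows are models.

2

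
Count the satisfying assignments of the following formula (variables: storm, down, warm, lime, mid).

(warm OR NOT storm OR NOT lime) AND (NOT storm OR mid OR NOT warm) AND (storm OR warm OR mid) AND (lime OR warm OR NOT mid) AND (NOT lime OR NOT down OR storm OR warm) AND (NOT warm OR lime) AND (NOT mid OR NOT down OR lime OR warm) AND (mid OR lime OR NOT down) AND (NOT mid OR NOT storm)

6

There are 2^5 = 32 truth assignments over (storm, down, warm, lime, mid).
Split on storm. With storm = true, the clauses containing storm are satisfied and NOT storm drops from the rest; 1 of the 2^4 = 16 assignments to the other variables satisfy what remains.
With storm = false, by the same count on the reduced clause set, 5 assignments work.
(One model: storm=F, down=F, warm=F, lime=T, mid=T.)
Total: 1 + 5 = 6.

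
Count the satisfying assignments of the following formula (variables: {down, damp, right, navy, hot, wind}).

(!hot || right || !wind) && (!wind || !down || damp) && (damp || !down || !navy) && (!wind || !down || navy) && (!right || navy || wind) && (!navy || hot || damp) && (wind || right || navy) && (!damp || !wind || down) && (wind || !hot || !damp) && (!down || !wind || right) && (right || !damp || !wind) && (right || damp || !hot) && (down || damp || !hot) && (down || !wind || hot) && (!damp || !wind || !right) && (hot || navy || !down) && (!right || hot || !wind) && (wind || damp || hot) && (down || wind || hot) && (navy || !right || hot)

There are 2^6 = 64 truth assignments over (down, damp, right, navy, hot, wind).
Split on damp. With damp = true, the clauses containing damp are satisfied and !damp drops from the rest; 2 of the 2^5 = 32 assignments to the other variables satisfy what remains.
With damp = false, by the same count on the reduced clause set, 0 assignments work.
(One model: down=T, damp=T, right=F, navy=T, hot=F, wind=F.)
Total: 2 + 0 = 2.

2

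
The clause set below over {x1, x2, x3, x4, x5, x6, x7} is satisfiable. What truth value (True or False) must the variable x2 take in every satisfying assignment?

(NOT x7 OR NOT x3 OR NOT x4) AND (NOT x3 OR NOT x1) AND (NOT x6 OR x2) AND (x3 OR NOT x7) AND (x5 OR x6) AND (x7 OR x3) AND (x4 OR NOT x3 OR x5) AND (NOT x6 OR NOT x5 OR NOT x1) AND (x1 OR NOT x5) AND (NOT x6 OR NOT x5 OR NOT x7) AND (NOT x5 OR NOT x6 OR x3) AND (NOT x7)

Suppose x2 = false.
Unit clause (NOT x6) forces x6 = false.
Unit clause (x5) forces x5 = true.
Unit clause (x1) forces x1 = true.
Unit clause (NOT x3) forces x3 = false.
Unit clause (NOT x7) forces x7 = false.
But (x7) is also a unit clause — contradiction.
So every satisfying assignment has x2 = True.

True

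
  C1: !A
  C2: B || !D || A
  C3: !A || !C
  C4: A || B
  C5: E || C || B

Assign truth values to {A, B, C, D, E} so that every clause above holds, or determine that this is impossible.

(!A) alone gives A = false.
(B) alone gives B = true.
No clause remains; C, D, E are free.

A ↦ false, B ↦ true, C ↦ true, D ↦ true, E ↦ false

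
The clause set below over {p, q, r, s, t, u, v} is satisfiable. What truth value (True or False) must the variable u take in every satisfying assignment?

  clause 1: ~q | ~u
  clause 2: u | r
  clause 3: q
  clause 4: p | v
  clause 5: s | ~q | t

False

Suppose u = 1.
From the singleton clause (~q), q = 0.
Now (q) is unsatisfied and unit — conflict.
So every satisfying assignment has u = False.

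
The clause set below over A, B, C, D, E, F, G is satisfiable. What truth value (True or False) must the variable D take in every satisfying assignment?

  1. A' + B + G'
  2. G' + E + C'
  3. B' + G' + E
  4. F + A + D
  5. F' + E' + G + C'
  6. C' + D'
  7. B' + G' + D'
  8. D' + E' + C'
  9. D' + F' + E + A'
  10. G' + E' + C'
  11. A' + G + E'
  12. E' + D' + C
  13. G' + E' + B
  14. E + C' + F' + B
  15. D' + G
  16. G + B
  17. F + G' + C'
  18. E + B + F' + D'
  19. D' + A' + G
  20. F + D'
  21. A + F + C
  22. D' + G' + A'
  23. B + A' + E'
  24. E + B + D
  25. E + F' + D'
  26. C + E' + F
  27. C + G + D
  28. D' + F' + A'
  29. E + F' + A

Suppose D = 1.
The clause (C') is unit, so C = 0.
The clause (E') is unit, so E = 0.
The clause (G) is unit, so G = 1.
The clause (B') is unit, so B = 0.
The clause (A') is unit, so A = 0.
The clause (F') is unit, so F = 0.
That conflicts with the unit clause (F).
So every satisfying assignment has D = False.

False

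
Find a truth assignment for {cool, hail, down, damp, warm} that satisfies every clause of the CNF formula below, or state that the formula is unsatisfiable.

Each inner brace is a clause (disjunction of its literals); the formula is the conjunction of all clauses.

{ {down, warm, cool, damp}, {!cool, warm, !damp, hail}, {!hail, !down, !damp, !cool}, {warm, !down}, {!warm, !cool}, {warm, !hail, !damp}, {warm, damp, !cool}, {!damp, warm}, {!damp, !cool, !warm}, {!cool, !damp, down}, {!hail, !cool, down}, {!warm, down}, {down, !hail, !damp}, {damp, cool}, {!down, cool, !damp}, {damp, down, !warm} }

UNSATISFIABLE

Try warm = true.
(!cool) alone gives cool = false.
(down) alone gives down = true.
(damp) alone gives damp = true.
But (!damp) is also a unit clause — contradiction.
So warm must be the other value — set warm = false.
(!down) alone gives down = false.
(!damp) alone gives damp = false.
(cool) alone gives cool = true.
But (!cool) is also a unit clause — contradiction.
Either choice for warm ends in contradiction.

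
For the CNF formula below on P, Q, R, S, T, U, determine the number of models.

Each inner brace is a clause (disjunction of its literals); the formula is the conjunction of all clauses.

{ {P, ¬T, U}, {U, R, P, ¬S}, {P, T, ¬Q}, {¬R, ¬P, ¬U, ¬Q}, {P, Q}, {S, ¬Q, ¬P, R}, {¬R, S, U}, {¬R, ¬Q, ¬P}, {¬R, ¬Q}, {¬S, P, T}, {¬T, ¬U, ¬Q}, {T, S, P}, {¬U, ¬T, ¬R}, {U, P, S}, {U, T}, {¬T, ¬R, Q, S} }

11

There are 2^6 = 64 truth assignments over (P, Q, R, S, T, U).
Split on T. With T = True, the clauses containing T are satisfied and ¬T drops from the rest; 6 of the 2^5 = 32 assignments to the other variables satisfy what remains.
With T = False, by the same count on the reduced clause set, 5 assignments work.
(One model: P=T, Q=F, R=F, S=F, T=F, U=T.)
Total: 6 + 5 = 11.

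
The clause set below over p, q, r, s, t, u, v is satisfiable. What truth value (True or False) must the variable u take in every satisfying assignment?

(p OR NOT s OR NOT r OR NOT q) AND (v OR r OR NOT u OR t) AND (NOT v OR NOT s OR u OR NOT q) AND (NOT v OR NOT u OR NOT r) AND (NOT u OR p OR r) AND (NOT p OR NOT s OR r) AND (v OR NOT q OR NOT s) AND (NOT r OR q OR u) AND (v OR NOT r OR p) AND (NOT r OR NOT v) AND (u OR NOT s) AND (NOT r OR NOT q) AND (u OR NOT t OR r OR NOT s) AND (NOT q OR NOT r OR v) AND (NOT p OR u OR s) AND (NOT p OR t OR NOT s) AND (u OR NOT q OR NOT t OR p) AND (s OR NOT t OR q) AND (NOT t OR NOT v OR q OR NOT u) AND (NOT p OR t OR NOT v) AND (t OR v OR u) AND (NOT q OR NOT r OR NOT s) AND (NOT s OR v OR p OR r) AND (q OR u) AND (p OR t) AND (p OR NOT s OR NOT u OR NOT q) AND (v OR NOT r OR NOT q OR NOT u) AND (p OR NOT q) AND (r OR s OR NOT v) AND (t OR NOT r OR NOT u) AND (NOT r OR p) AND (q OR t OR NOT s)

True

Suppose u = false.
From the singleton clause (NOT s), s = false.
From the singleton clause (NOT p), p = false.
From the singleton clause (q), q = true.
But (NOT q) is also a unit clause — contradiction.
So every satisfying assignment has u = True.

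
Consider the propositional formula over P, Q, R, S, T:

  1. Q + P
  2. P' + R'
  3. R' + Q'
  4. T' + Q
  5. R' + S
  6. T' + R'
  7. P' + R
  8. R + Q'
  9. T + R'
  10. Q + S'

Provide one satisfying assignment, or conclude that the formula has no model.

Branch on Q: set Q = 1.
From the singleton clause (R'), R = 0.
Now (R) is unsatisfied and unit — conflict.
So Q must be the other value — set Q = 0.
From the singleton clause (P), P = 1.
From the singleton clause (R'), R = 0.
Now (R) is unsatisfied and unit — conflict.
Neither Q = 1 nor Q = 0 works.

UNSATISFIABLE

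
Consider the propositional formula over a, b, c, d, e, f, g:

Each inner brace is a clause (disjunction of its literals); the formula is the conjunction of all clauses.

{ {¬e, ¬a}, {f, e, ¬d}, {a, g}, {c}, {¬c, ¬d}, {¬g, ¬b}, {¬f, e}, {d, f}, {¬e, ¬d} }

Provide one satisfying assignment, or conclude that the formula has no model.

From the singleton clause (c), c = True.
From the singleton clause (¬d), d = False.
From the singleton clause (f), f = True.
From the singleton clause (e), e = True.
From the singleton clause (¬a), a = False.
From the singleton clause (g), g = True.
From the singleton clause (¬b), b = False.
Every clause now holds.

a: False; b: False; c: True; d: False; e: True; f: True; g: True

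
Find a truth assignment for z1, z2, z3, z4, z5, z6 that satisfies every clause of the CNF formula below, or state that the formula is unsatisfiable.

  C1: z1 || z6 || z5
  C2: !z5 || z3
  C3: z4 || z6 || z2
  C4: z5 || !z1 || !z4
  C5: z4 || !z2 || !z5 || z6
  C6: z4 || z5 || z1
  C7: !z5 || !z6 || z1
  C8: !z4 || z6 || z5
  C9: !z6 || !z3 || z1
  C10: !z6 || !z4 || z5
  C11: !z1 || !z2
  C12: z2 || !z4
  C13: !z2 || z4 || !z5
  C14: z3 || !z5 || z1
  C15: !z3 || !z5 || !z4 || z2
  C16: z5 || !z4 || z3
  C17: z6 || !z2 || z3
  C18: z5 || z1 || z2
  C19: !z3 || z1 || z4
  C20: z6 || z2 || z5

z1 ↦ false; z2 ↦ true; z3 ↦ true; z4 ↦ true; z5 ↦ true; z6 ↦ false

Try z5 = true.
The clause (z3) is unit, so z3 = true.
Try z6 = false.
Try z4 = true.
The clause (z2) is unit, so z2 = true.
The clause (!z1) is unit, so z1 = false.
All clauses are satisfied.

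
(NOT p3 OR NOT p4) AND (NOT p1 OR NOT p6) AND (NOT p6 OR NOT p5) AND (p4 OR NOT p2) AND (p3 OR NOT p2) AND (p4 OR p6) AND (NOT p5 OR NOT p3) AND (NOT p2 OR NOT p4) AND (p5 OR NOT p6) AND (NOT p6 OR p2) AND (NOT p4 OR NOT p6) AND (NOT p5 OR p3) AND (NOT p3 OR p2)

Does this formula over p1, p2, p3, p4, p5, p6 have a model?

Yes

Suppose p3 = false.
The clause (NOT p2) is unit, so p2 = false.
The clause (NOT p6) is unit, so p6 = false.
The clause (p4) is unit, so p4 = true.
The clause (NOT p5) is unit, so p5 = false.
Every clause is now satisfied; p1 is unconstrained.
A satisfying assignment: p1: true, p2: false, p3: false, p4: true, p5: false, p6: false.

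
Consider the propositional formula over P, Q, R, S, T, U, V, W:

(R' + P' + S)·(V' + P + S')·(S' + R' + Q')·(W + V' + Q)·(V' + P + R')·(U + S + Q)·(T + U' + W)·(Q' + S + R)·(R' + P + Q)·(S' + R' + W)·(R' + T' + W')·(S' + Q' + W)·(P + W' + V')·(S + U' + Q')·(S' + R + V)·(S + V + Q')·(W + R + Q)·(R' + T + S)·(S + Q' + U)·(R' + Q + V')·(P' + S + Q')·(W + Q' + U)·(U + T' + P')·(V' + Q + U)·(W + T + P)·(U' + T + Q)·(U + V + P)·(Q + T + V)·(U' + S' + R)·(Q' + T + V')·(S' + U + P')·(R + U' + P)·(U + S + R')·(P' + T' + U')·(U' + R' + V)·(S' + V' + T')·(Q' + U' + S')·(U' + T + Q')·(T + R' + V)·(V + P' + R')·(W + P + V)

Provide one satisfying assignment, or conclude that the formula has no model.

UNSATISFIABLE

Case R = 0:
Case Q = 0:
Unit clause (W) forces W = 1.
Case U = 1:
Unit clause (T) forces T = 1.
Unit clause (S') forces S = 0.
Unit clause (P) forces P = 1.
Now (P') is unsatisfied and unit — conflict.
So U must be the other value — set U = 0.
Unit clause (S) forces S = 1.
Unit clause (V) forces V = 1.
Now (V') is unsatisfied and unit — conflict.
Both values of U lead to a conflict.
So Q must be the other value — set Q = 1.
Unit clause (S) forces S = 1.
Unit clause (W) forces W = 1.
Unit clause (V) forces V = 1.
Unit clause (P) forces P = 1.
Unit clause (U') forces U = 0.
Now (U) is unsatisfied and unit — conflict.
Both values of Q lead to a conflict.
So R must be the other value — set R = 1.
Case P = 0:
Unit clause (V') forces V = 0.
Unit clause (Q) forces Q = 1.
Unit clause (S') forces S = 0.
Now (S) is unsatisfied and unit — conflict.
So P must be the other value — set P = 1.
Unit clause (S) forces S = 1.
Unit clause (Q') forces Q = 0.
Unit clause (W) forces W = 1.
Unit clause (T') forces T = 0.
Unit clause (V') forces V = 0.
Now (V) is unsatisfied and unit — conflict.
Both values of P lead to a conflict.
Both values of R lead to a conflict.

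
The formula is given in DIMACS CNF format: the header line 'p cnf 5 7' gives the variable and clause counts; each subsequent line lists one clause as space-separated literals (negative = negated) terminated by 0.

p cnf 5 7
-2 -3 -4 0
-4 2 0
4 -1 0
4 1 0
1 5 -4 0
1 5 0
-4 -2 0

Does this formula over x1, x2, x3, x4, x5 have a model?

Suppose x4 = False.
Unit clause (¬x1) forces x1 = False.
Now (x1) is unsatisfied and unit — conflict.
Backtrack on x4: now try x4 = True.
Unit clause (x2) forces x2 = True.
Now (¬x2) is unsatisfied and unit — conflict.
Both values of x4 lead to a conflict.
No assignment satisfies every clause.

No, unsatisfiable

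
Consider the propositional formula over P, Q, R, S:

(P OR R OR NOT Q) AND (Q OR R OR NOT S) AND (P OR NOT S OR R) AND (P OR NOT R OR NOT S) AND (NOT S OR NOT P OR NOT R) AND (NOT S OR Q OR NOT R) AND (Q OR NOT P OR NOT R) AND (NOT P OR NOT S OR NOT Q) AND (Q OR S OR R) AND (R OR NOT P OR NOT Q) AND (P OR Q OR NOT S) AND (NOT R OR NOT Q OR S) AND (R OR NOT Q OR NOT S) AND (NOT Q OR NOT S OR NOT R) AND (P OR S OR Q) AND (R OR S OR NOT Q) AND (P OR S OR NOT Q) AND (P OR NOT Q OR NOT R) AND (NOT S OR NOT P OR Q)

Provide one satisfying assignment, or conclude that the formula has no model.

Suppose P = true.
Suppose S = false.
Suppose Q = true.
Unit clause (R) forces R = true.
But (NOT R) is also a unit clause — contradiction.
So Q must be the other value — set Q = false.
Unit clause (NOT R) forces R = false.
But (R) is also a unit clause — contradiction.
Neither Q = true nor Q = false works.
So S must be the other value — set S = true.
Unit clause (NOT R) forces R = false.
Unit clause (Q) forces Q = true.
But (NOT Q) is also a unit clause — contradiction.
Neither S = true nor S = false works.
So P must be the other value — set P = false.
Suppose R = true.
Unit clause (NOT S) forces S = false.
Unit clause (NOT Q) forces Q = false.
But (Q) is also a unit clause — contradiction.
So R must be the other value — set R = false.
Unit clause (NOT Q) forces Q = false.
Unit clause (NOT S) forces S = false.
But (S) is also a unit clause — contradiction.
Neither R = true nor R = false works.
Neither P = true nor P = false works.

UNSATISFIABLE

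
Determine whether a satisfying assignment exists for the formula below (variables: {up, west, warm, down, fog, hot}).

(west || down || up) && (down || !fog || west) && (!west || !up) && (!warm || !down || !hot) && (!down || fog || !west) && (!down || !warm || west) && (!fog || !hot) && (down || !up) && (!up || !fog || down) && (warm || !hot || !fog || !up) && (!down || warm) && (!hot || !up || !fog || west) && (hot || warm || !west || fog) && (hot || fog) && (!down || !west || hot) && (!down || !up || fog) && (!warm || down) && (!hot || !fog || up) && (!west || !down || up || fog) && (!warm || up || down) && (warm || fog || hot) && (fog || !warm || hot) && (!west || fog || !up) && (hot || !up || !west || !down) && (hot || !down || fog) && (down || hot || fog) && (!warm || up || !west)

Yes, satisfiable

Try west = true.
(!up) alone gives up = false.
(!warm) alone gives warm = false.
(!down) alone gives down = false.
Try fog = true.
(!hot) alone gives hot = false.
All clauses are satisfied.
A satisfying assignment: up: false, west: true, warm: false, down: false, fog: true, hot: false.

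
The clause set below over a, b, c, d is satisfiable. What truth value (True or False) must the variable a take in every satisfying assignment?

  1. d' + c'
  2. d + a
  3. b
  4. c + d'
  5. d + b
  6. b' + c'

True

Suppose a = 0.
Unit clause (d) forces d = 1.
Unit clause (c') forces c = 0.
Now (c) is unsatisfied and unit — conflict.
So every satisfying assignment has a = True.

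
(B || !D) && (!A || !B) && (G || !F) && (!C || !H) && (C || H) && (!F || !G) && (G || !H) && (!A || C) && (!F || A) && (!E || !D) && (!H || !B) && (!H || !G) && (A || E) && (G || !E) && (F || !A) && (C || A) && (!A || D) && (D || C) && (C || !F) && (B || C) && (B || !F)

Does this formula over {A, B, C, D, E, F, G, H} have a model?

Case B = true:
Unit clause (!A) forces A = false.
Unit clause (!F) forces F = false.
Unit clause (!H) forces H = false.
Unit clause (C) forces C = true.
Unit clause (E) forces E = true.
Unit clause (!D) forces D = false.
Unit clause (G) forces G = true.
All clauses are satisfied.
A satisfying assignment: A ↦ false; B ↦ true; C ↦ true; D ↦ false; E ↦ true; F ↦ false; G ↦ true; H ↦ false.

Yes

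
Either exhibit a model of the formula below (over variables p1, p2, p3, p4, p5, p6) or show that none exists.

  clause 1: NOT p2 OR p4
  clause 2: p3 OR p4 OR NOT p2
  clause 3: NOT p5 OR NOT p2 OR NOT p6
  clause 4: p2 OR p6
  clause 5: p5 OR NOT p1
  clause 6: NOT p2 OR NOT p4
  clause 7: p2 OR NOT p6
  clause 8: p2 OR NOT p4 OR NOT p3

UNSATISFIABLE

Branch on p2: set p2 = false.
The clause (p6) is unit, so p6 = true.
Now (NOT p6) is unsatisfied and unit — conflict.
Undo p2 and try p2 = true.
The clause (p4) is unit, so p4 = true.
Now (NOT p4) is unsatisfied and unit — conflict.
Both values of p2 lead to a conflict.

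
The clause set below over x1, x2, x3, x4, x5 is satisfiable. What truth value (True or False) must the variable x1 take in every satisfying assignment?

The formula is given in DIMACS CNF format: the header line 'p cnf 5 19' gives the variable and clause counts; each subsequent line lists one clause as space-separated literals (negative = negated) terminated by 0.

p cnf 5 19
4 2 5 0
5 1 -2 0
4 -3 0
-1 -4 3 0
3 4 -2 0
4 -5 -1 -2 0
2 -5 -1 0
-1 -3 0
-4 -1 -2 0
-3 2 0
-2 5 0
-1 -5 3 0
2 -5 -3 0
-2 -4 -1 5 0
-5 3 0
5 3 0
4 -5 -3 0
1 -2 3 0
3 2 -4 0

Suppose x1 = True.
Unit clause (¬x3) forces x3 = False.
Unit clause (¬x4) forces x4 = False.
Unit clause (¬x2) forces x2 = False.
Unit clause (x5) forces x5 = True.
Now (¬x5) is unsatisfied and unit — conflict.
So every satisfying assignment has x1 = False.

False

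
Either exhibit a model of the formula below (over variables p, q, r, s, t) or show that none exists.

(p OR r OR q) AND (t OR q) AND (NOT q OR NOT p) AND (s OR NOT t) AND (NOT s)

From the singleton clause (NOT s), s = false.
From the singleton clause (NOT t), t = false.
From the singleton clause (q), q = true.
From the singleton clause (NOT p), p = false.
All clauses hold; r can take either value.

p ↦ false; q ↦ true; r ↦ false; s ↦ false; t ↦ false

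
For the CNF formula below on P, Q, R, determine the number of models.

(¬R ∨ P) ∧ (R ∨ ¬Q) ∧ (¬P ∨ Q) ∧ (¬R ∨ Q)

2

There are 2^3 = 8 truth assignments over (P, Q, R).
Split on R. With R = True, the clauses containing R are satisfied and ¬R drops from the rest; 1 of the 2^2 = 4 assignments to the other variables satisfy what remains.
With R = False, by the same count on the reduced clause set, 1 assignment works.
Total: 1 + 1 = 2.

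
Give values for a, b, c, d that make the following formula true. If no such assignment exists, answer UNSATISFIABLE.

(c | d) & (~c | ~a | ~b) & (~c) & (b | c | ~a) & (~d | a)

a ↦ 1,  b ↦ 1,  c ↦ 0,  d ↦ 1

The clause (~c) is unit, so c = 0.
The clause (d) is unit, so d = 1.
The clause (a) is unit, so a = 1.
The clause (b) is unit, so b = 1.
All clauses are satisfied.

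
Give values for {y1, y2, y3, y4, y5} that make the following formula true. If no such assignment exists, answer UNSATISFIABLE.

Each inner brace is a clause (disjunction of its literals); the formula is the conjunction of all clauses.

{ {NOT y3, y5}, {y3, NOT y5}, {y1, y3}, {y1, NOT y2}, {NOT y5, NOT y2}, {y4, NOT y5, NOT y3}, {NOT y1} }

y1: false; y2: false; y3: true; y4: true; y5: true

From the singleton clause (NOT y1), y1 = false.
From the singleton clause (y3), y3 = true.
From the singleton clause (y5), y5 = true.
From the singleton clause (NOT y2), y2 = false.
From the singleton clause (y4), y4 = true.
This assignment satisfies each clause.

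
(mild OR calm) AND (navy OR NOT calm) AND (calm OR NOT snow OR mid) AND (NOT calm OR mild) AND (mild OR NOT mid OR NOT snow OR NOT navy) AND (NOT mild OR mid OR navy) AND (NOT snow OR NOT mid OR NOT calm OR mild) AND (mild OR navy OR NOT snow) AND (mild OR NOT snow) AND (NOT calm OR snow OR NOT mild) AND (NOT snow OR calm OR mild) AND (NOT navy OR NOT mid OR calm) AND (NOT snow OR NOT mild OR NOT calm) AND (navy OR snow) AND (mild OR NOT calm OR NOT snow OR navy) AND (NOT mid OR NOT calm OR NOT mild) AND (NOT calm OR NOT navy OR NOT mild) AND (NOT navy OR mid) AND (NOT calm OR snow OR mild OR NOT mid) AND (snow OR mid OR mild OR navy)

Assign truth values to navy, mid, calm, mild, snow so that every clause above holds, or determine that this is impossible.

Try mild = true.
Try navy = false.
The clause (NOT calm) is unit, so calm = false.
The clause (mid) is unit, so mid = true.
The clause (snow) is unit, so snow = true.
All clauses are satisfied.

navy ↦ false; mid ↦ true; calm ↦ false; mild ↦ true; snow ↦ true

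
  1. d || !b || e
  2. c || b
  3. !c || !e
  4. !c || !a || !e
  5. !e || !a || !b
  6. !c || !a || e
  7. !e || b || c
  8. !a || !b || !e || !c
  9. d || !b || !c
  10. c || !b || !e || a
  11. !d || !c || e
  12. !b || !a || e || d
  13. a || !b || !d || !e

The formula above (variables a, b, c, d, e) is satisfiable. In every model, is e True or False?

Suppose e = true.
Unit clause (!c) forces c = false.
Unit clause (b) forces b = true.
Unit clause (!a) forces a = false.
But (a) is also a unit clause — contradiction.
So every satisfying assignment has e = False.

False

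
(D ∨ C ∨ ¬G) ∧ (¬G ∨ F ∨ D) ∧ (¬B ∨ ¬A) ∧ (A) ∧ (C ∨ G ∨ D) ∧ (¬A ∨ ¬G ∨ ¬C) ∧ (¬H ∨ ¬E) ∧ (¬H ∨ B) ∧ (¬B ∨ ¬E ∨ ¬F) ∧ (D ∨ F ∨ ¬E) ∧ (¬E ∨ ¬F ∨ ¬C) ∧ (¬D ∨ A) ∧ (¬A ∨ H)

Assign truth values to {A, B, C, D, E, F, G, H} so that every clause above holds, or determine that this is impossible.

UNSATISFIABLE

The clause (A) is unit, so A = True.
The clause (¬B) is unit, so B = False.
The clause (¬H) is unit, so H = False.
Now (H) is unsatisfied and unit — conflict.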